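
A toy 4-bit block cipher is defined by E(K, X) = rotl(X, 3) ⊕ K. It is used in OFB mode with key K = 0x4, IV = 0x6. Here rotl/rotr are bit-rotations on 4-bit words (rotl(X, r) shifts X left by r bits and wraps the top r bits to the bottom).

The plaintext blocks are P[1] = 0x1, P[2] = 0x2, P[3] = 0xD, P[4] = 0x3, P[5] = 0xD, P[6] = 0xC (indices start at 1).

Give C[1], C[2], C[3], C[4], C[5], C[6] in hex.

OFB encryption: S_i = E(K, S_{i−1}) with S_{0} = IV; C_i = P_i ⊕ S_i.
C[1]: S = E(K, 0x6) = 0x7; 0x1 ⊕ 0x7 = 0x6.
C[2]: S = E(K, 0x7) = 0xF; 0x2 ⊕ 0xF = 0xD.
C[3]: S = E(K, 0xF) = 0xB; 0xD ⊕ 0xB = 0x6.
C[4]: S = E(K, 0xB) = 0x9; 0x3 ⊕ 0x9 = 0xA.
C[5]: S = E(K, 0x9) = 0x8; 0xD ⊕ 0x8 = 0x5.
C[6]: S = E(K, 0x8) = 0x0; 0xC ⊕ 0x0 = 0xC.

C[1] = 0x6, C[2] = 0xD, C[3] = 0x6, C[4] = 0xA, C[5] = 0x5, C[6] = 0xC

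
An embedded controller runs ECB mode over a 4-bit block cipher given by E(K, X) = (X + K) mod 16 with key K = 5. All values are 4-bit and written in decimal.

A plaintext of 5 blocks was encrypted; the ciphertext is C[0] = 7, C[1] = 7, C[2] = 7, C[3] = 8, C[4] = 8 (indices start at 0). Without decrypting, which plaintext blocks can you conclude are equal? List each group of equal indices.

ECB encrypts each block independently with the same key, so equal ciphertext blocks imply equal plaintext blocks.
C[0] = C[1] = C[2] = 7, so P[0] = P[1] = P[2].
C[3] = C[4] = 8, so P[3] = P[4].

P[0] = P[1] = P[2]; P[3] = P[4]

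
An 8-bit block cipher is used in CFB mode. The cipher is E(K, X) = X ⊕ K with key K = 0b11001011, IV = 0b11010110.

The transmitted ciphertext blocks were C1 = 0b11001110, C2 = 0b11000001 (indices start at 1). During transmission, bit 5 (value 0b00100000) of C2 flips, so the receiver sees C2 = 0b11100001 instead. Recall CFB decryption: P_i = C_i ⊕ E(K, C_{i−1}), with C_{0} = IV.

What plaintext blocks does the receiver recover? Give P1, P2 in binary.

P1 = 0b11010011, P2 = 0b11100100

Only C2 changed, to 0b11100001. In CFB, a change in C_i flips the same bit in P_i and garbles P_{i+1}. Decrypting the received ciphertext:
P1: E(K, 0b11010110) = 0b00011101; 0b11001110 ⊕ 0b00011101 = 0b11010011.
P2: E(K, 0b11001110) = 0b00000101; 0b11100001 ⊕ 0b00000101 = 0b11100100.
Blocks that differ from the original plaintext: P2.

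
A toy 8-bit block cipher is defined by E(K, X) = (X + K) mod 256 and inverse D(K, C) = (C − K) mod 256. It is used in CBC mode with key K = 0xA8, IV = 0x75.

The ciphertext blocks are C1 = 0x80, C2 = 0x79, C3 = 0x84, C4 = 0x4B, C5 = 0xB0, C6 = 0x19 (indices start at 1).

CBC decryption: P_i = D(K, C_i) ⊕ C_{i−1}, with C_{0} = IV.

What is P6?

P6 = 0xC1

P6: D(K, 0x19) = 0x71; 0x71 ⊕ 0xB0 = 0xC1.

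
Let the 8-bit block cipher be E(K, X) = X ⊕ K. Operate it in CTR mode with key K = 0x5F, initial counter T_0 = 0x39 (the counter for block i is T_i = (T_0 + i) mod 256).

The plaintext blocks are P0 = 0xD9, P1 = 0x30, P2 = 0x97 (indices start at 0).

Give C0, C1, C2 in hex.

C0 = 0xBF, C1 = 0x55, C2 = 0xF3

CTR encryption: S_i = E(K, T_i) where T_i is the counter for block i; C_i = P_i ⊕ S_i.
C0: T = 0x39, S = E(K, T) = 0x66; 0xD9 ⊕ 0x66 = 0xBF.
C1: T = 0x3A, S = E(K, T) = 0x65; 0x30 ⊕ 0x65 = 0x55.
C2: T = 0x3B, S = E(K, T) = 0x64; 0x97 ⊕ 0x64 = 0xF3.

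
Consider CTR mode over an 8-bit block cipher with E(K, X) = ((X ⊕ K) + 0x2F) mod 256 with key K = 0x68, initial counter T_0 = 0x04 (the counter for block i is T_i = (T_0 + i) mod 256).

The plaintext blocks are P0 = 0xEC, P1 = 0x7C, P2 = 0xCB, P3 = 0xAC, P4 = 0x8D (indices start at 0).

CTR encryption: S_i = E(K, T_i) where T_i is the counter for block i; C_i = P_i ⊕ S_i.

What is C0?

C0 = 0x77

C0: T = 0x04, S = E(K, T) = 0x9B; 0xEC ⊕ 0x9B = 0x77.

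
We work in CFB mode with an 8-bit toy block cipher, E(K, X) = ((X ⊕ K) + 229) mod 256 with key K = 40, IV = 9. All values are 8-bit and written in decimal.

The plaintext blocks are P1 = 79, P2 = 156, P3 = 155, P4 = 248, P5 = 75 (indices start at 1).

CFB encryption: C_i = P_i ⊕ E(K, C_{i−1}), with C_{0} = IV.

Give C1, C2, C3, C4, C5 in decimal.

C1: E(K, 9) = 6; 79 ⊕ 6 = 73.
C2: E(K, 73) = 70; 156 ⊕ 70 = 218.
C3: E(K, 218) = 215; 155 ⊕ 215 = 76.
C4: E(K, 76) = 73; 248 ⊕ 73 = 177.
C5: E(K, 177) = 126; 75 ⊕ 126 = 53.

C1 = 73, C2 = 218, C3 = 76, C4 = 177, C5 = 53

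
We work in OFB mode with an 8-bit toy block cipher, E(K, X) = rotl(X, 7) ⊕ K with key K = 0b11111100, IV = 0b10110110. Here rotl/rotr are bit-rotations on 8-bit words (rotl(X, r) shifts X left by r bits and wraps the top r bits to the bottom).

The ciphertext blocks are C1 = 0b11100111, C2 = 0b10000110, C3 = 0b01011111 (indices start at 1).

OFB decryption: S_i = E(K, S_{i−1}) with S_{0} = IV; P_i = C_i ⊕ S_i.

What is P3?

P1: S = E(K, 0b10110110) = 0b10100111; 0b11100111 ⊕ 0b10100111 = 0b01000000.
P2: S = E(K, 0b10100111) = 0b00101111; 0b10000110 ⊕ 0b00101111 = 0b10101001.
P3: S = E(K, 0b00101111) = 0b01101011; 0b01011111 ⊕ 0b01101011 = 0b00110100.

P3 = 0b00110100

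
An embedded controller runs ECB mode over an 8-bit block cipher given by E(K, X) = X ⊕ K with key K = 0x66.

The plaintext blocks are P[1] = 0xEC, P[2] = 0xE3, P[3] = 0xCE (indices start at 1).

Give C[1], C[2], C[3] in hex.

C[1] = 0x8A, C[2] = 0x85, C[3] = 0xA8

ECB encryption: C_i = E(K, P_i).
C[1]: E(K, 0xEC) = 0x8A.
C[2]: E(K, 0xE3) = 0x85.
C[3]: E(K, 0xCE) = 0xA8.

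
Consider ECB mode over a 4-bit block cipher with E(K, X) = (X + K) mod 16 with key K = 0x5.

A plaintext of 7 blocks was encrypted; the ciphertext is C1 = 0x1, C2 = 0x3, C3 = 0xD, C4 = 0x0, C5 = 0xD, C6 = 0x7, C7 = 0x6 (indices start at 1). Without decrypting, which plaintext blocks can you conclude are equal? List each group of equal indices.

ECB encrypts each block independently with the same key, so equal ciphertext blocks imply equal plaintext blocks.
C3 = C5 = 0xD, so P3 = P5.

P3 = P5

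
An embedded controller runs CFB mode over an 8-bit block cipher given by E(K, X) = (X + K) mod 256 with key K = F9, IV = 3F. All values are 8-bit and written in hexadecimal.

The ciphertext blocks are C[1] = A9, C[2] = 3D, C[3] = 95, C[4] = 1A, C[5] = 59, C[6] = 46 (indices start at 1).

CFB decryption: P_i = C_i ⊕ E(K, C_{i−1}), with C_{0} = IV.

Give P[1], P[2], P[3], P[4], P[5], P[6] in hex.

P[1] = 91, P[2] = 9F, P[3] = A3, P[4] = 94, P[5] = 4A, P[6] = 14

P[1]: E(K, 3F) = 38; A9 ⊕ 38 = 91.
P[2]: E(K, A9) = A2; 3D ⊕ A2 = 9F.
P[3]: E(K, 3D) = 36; 95 ⊕ 36 = A3.
P[4]: E(K, 95) = 8E; 1A ⊕ 8E = 94.
P[5]: E(K, 1A) = 13; 59 ⊕ 13 = 4A.
P[6]: E(K, 59) = 52; 46 ⊕ 52 = 14.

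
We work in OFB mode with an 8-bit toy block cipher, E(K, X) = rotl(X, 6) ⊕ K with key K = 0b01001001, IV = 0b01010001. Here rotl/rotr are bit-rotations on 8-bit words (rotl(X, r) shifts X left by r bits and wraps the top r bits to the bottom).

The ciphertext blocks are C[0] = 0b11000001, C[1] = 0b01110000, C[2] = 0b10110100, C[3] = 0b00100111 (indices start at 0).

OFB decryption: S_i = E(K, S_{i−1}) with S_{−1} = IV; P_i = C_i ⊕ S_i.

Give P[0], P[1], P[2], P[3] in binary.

P[0] = 0b11011100, P[1] = 0b01111110, P[2] = 0b01111110, P[3] = 0b11011100

P[0]: S = E(K, 0b01010001) = 0b00011101; 0b11000001 ⊕ 0b00011101 = 0b11011100.
P[1]: S = E(K, 0b00011101) = 0b00001110; 0b01110000 ⊕ 0b00001110 = 0b01111110.
P[2]: S = E(K, 0b00001110) = 0b11001010; 0b10110100 ⊕ 0b11001010 = 0b01111110.
P[3]: S = E(K, 0b11001010) = 0b11111011; 0b00100111 ⊕ 0b11111011 = 0b11011100.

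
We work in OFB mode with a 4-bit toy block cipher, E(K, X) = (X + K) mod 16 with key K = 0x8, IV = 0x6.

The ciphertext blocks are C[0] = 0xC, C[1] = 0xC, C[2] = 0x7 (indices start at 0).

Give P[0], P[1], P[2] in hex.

P[0] = 0x2, P[1] = 0xA, P[2] = 0x9

OFB decryption: S_i = E(K, S_{i−1}) with S_{−1} = IV; P_i = C_i ⊕ S_i.
P[0]: S = E(K, 0x6) = 0xE; 0xC ⊕ 0xE = 0x2.
P[1]: S = E(K, 0xE) = 0x6; 0xC ⊕ 0x6 = 0xA.
P[2]: S = E(K, 0x6) = 0xE; 0x7 ⊕ 0xE = 0x9.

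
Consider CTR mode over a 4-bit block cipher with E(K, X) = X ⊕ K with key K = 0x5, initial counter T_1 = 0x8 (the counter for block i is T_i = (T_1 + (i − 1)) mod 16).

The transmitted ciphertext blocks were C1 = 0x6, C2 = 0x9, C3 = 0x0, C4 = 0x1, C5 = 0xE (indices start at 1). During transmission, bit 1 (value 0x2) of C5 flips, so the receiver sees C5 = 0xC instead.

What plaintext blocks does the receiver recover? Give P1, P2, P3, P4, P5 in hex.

P1 = 0xB, P2 = 0x5, P3 = 0xF, P4 = 0xF, P5 = 0x5

CTR decryption: S_i = E(K, T_i) where T_i is the counter for block i; P_i = C_i ⊕ S_i.
Only C5 changed, to 0xC. In CTR, a change in C_i flips the same bit in P_i only; the keystream is unaffected. Decrypting the received ciphertext:
P1: T = 0x8, S = E(K, T) = 0xD; 0x6 ⊕ 0xD = 0xB.
P2: T = 0x9, S = E(K, T) = 0xC; 0x9 ⊕ 0xC = 0x5.
P3: T = 0xA, S = E(K, T) = 0xF; 0x0 ⊕ 0xF = 0xF.
P4: T = 0xB, S = E(K, T) = 0xE; 0x1 ⊕ 0xE = 0xF.
P5: T = 0xC, S = E(K, T) = 0x9; 0xC ⊕ 0x9 = 0x5.
Blocks that differ from the original plaintext: P5.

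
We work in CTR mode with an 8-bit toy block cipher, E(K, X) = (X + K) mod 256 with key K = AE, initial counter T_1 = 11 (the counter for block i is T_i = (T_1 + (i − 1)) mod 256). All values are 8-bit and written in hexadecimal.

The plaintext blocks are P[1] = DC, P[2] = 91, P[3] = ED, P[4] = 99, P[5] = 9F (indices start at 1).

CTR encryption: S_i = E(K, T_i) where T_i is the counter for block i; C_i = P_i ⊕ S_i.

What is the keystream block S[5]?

C3

C[1]: T = 11, S = E(K, T) = BF; DC ⊕ BF = 63.
C[2]: T = 12, S = E(K, T) = C0; 91 ⊕ C0 = 51.
C[3]: T = 13, S = E(K, T) = C1; ED ⊕ C1 = 2C.
C[4]: T = 14, S = E(K, T) = C2; 99 ⊕ C2 = 5B.
C[5]: T = 15, S = E(K, T) = C3; 9F ⊕ C3 = 5C.
So S[5] = C3.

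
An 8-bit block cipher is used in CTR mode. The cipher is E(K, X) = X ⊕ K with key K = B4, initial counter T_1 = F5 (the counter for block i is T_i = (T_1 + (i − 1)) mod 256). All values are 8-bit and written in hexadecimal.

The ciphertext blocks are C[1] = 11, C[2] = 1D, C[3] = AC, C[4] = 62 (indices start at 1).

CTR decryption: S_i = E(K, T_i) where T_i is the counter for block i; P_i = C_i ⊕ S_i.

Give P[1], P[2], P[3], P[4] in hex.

P[1] = 50, P[2] = 5F, P[3] = EF, P[4] = 2E

P[1]: T = F5, S = E(K, T) = 41; 11 ⊕ 41 = 50.
P[2]: T = F6, S = E(K, T) = 42; 1D ⊕ 42 = 5F.
P[3]: T = F7, S = E(K, T) = 43; AC ⊕ 43 = EF.
P[4]: T = F8, S = E(K, T) = 4C; 62 ⊕ 4C = 2E.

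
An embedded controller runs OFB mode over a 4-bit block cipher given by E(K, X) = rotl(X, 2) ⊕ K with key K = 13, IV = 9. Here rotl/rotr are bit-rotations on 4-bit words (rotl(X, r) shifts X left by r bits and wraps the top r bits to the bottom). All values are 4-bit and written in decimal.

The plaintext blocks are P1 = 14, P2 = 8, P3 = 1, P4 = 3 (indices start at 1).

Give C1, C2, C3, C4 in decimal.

OFB encryption: S_i = E(K, S_{i−1}) with S_{0} = IV; C_i = P_i ⊕ S_i.
C1: S = E(K, 9) = 11; 14 ⊕ 11 = 5.
C2: S = E(K, 11) = 3; 8 ⊕ 3 = 11.
C3: S = E(K, 3) = 1; 1 ⊕ 1 = 0.
C4: S = E(K, 1) = 9; 3 ⊕ 9 = 10.

C1 = 5, C2 = 11, C3 = 0, C4 = 10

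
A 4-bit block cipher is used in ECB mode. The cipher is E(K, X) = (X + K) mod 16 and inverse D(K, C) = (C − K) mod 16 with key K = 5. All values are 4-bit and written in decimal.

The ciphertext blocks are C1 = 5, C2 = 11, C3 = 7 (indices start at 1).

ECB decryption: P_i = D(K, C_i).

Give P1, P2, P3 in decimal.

P1 = 0, P2 = 6, P3 = 2

P1: D(K, 5) = 0.
P2: D(K, 11) = 6.
P3: D(K, 7) = 2.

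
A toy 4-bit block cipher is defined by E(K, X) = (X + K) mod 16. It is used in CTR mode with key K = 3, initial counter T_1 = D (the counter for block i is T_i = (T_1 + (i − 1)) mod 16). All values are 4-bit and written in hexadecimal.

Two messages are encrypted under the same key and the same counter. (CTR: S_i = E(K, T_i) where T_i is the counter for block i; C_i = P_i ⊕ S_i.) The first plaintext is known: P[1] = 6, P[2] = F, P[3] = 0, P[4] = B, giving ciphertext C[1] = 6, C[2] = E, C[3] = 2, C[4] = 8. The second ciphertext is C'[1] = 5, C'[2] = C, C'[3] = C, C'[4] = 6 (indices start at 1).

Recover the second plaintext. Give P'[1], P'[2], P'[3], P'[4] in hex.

In CTR with a reused counter, both messages share the same keystream S_i, so C_i ⊕ C'_i = P_i ⊕ P'_i and thus P'_i = P_i ⊕ C_i ⊕ C'_i.
P'[1]: 6 ⊕ 6 ⊕ 5 = 5.
P'[2]: F ⊕ E ⊕ C = D.
P'[3]: 0 ⊕ 2 ⊕ C = E.
P'[4]: B ⊕ 8 ⊕ 6 = 5.

P'[1] = 5, P'[2] = D, P'[3] = E, P'[4] = 5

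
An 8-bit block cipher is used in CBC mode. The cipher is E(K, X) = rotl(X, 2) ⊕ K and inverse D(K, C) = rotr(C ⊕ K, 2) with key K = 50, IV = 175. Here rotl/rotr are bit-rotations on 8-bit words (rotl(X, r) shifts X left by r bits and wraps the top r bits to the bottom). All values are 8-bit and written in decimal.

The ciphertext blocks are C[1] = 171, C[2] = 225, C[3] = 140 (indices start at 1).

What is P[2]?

CBC decryption: P_i = D(K, C_i) ⊕ C_{i−1}, with C_{0} = IV.
P[2]: D(K, 225) = 244; 244 ⊕ 171 = 95.

P[2] = 95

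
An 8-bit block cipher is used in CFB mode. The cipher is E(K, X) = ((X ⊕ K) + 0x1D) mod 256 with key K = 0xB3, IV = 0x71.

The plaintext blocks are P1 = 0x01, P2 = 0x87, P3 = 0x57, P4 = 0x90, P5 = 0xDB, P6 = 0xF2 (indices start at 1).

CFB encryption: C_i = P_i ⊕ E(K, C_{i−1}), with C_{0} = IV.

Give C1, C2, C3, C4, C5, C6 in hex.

C1: E(K, 0x71) = 0xDF; 0x01 ⊕ 0xDF = 0xDE.
C2: E(K, 0xDE) = 0x8A; 0x87 ⊕ 0x8A = 0x0D.
C3: E(K, 0x0D) = 0xDB; 0x57 ⊕ 0xDB = 0x8C.
C4: E(K, 0x8C) = 0x5C; 0x90 ⊕ 0x5C = 0xCC.
C5: E(K, 0xCC) = 0x9C; 0xDB ⊕ 0x9C = 0x47.
C6: E(K, 0x47) = 0x11; 0xF2 ⊕ 0x11 = 0xE3.

C1 = 0xDE, C2 = 0x0D, C3 = 0x8C, C4 = 0xCC, C5 = 0x47, C6 = 0xE3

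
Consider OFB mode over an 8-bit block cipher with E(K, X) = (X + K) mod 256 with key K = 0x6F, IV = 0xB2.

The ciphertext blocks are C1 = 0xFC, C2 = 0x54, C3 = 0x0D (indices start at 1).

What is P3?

OFB decryption: S_i = E(K, S_{i−1}) with S_{0} = IV; P_i = C_i ⊕ S_i.
P1: S = E(K, 0xB2) = 0x21; 0xFC ⊕ 0x21 = 0xDD.
P2: S = E(K, 0x21) = 0x90; 0x54 ⊕ 0x90 = 0xC4.
P3: S = E(K, 0x90) = 0xFF; 0x0D ⊕ 0xFF = 0xF2.

P3 = 0xF2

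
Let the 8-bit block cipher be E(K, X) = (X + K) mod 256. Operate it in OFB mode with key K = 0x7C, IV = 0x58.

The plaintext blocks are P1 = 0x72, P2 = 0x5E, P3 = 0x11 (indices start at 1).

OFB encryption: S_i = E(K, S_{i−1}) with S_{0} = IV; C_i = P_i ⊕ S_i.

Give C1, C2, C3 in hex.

C1 = 0xA6, C2 = 0x0E, C3 = 0xDD

C1: S = E(K, 0x58) = 0xD4; 0x72 ⊕ 0xD4 = 0xA6.
C2: S = E(K, 0xD4) = 0x50; 0x5E ⊕ 0x50 = 0x0E.
C3: S = E(K, 0x50) = 0xCC; 0x11 ⊕ 0xCC = 0xDD.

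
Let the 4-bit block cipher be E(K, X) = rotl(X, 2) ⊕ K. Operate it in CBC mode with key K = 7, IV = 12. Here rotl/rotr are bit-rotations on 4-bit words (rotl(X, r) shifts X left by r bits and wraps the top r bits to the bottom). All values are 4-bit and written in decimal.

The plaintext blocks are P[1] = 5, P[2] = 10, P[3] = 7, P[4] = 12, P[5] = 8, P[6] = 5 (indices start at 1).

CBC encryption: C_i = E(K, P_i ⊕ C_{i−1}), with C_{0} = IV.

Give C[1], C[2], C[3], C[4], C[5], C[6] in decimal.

C[1]: P[1] ⊕ 12 = 9; E(K, 9) = 1.
C[2]: P[2] ⊕ 1 = 11; E(K, 11) = 9.
C[3]: P[3] ⊕ 9 = 14; E(K, 14) = 12.
C[4]: P[4] ⊕ 12 = 0; E(K, 0) = 7.
C[5]: P[5] ⊕ 7 = 15; E(K, 15) = 8.
C[6]: P[6] ⊕ 8 = 13; E(K, 13) = 0.

C[1] = 1, C[2] = 9, C[3] = 12, C[4] = 7, C[5] = 8, C[6] = 0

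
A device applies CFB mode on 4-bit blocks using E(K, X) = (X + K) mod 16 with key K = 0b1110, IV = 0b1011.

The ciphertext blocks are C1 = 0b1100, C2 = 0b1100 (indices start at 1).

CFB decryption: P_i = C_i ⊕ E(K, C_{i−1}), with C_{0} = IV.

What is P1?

P1: E(K, 0b1011) = 0b1001; 0b1100 ⊕ 0b1001 = 0b0101.

P1 = 0b0101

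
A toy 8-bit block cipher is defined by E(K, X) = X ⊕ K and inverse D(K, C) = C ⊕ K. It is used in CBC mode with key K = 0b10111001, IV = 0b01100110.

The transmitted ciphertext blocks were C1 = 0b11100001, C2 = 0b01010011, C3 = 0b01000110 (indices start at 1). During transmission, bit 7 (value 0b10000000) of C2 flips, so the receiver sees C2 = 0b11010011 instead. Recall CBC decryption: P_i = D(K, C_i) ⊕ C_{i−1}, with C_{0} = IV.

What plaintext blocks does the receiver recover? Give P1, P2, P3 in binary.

P1 = 0b00111110, P2 = 0b10001011, P3 = 0b00101100

Only C2 changed, to 0b11010011. In CBC, a change in C_i garbles P_i and flips the same bit in P_{i+1}. Decrypting the received ciphertext:
P1: D(K, 0b11100001) = 0b01011000; 0b01011000 ⊕ 0b01100110 = 0b00111110.
P2: D(K, 0b11010011) = 0b01101010; 0b01101010 ⊕ 0b11100001 = 0b10001011.
P3: D(K, 0b01000110) = 0b11111111; 0b11111111 ⊕ 0b11010011 = 0b00101100.
Blocks that differ from the original plaintext: P2, P3.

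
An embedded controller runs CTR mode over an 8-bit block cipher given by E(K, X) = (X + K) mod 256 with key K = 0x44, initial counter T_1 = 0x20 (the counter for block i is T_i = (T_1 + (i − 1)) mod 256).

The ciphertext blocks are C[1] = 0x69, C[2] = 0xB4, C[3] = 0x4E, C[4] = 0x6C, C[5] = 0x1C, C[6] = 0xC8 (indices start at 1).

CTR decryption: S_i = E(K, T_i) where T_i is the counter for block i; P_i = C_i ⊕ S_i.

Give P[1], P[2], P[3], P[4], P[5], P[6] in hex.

P[1] = 0x0D, P[2] = 0xD1, P[3] = 0x28, P[4] = 0x0B, P[5] = 0x74, P[6] = 0xA1

P[1]: T = 0x20, S = E(K, T) = 0x64; 0x69 ⊕ 0x64 = 0x0D.
P[2]: T = 0x21, S = E(K, T) = 0x65; 0xB4 ⊕ 0x65 = 0xD1.
P[3]: T = 0x22, S = E(K, T) = 0x66; 0x4E ⊕ 0x66 = 0x28.
P[4]: T = 0x23, S = E(K, T) = 0x67; 0x6C ⊕ 0x67 = 0x0B.
P[5]: T = 0x24, S = E(K, T) = 0x68; 0x1C ⊕ 0x68 = 0x74.
P[6]: T = 0x25, S = E(K, T) = 0x69; 0xC8 ⊕ 0x69 = 0xA1.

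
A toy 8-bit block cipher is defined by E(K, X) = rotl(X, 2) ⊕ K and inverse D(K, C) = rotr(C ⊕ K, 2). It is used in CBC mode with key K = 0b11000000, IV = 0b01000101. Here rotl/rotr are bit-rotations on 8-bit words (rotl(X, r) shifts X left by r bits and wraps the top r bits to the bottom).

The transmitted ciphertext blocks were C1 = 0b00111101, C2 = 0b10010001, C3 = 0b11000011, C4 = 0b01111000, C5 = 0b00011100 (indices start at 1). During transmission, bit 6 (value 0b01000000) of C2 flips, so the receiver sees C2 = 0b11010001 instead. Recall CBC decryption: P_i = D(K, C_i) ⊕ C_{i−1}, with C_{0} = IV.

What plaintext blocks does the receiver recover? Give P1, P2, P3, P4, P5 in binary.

Only C2 changed, to 0b11010001. In CBC, a change in C_i garbles P_i and flips the same bit in P_{i+1}. Decrypting the received ciphertext:
P1: D(K, 0b00111101) = 0b01111111; 0b01111111 ⊕ 0b01000101 = 0b00111010.
P2: D(K, 0b11010001) = 0b01000100; 0b01000100 ⊕ 0b00111101 = 0b01111001.
P3: D(K, 0b11000011) = 0b11000000; 0b11000000 ⊕ 0b11010001 = 0b00010001.
P4: D(K, 0b01111000) = 0b00101110; 0b00101110 ⊕ 0b11000011 = 0b11101101.
P5: D(K, 0b00011100) = 0b00110111; 0b00110111 ⊕ 0b01111000 = 0b01001111.
Blocks that differ from the original plaintext: P2, P3.

P1 = 0b00111010, P2 = 0b01111001, P3 = 0b00010001, P4 = 0b11101101, P5 = 0b01001111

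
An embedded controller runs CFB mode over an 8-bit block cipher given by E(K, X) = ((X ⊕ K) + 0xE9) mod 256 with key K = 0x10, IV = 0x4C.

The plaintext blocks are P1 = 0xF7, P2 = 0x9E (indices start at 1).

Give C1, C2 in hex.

CFB encryption: C_i = P_i ⊕ E(K, C_{i−1}), with C_{0} = IV.
C1: E(K, 0x4C) = 0x45; 0xF7 ⊕ 0x45 = 0xB2.
C2: E(K, 0xB2) = 0x8B; 0x9E ⊕ 0x8B = 0x15.

C1 = 0xB2, C2 = 0x15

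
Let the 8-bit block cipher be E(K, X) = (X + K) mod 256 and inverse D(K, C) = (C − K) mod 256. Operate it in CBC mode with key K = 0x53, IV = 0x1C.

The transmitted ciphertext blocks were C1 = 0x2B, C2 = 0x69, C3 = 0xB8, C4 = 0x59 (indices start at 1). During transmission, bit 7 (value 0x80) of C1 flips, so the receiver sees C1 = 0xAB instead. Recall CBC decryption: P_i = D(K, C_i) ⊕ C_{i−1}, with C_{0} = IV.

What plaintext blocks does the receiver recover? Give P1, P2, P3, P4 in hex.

P1 = 0x44, P2 = 0xBD, P3 = 0x0C, P4 = 0xBE

Only C1 changed, to 0xAB. In CBC, a change in C_i garbles P_i and flips the same bit in P_{i+1}. Decrypting the received ciphertext:
P1: D(K, 0xAB) = 0x58; 0x58 ⊕ 0x1C = 0x44.
P2: D(K, 0x69) = 0x16; 0x16 ⊕ 0xAB = 0xBD.
P3: D(K, 0xB8) = 0x65; 0x65 ⊕ 0x69 = 0x0C.
P4: D(K, 0x59) = 0x06; 0x06 ⊕ 0xB8 = 0xBE.
Blocks that differ from the original plaintext: P1, P2.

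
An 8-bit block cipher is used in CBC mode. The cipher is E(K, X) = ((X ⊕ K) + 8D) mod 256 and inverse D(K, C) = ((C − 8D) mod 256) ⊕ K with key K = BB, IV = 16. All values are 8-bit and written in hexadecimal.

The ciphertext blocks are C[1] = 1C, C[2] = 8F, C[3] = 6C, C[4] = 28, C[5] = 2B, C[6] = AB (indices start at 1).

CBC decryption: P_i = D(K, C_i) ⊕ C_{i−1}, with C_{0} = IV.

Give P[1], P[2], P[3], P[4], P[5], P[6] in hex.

P[1]: D(K, 1C) = 34; 34 ⊕ 16 = 22.
P[2]: D(K, 8F) = B9; B9 ⊕ 1C = A5.
P[3]: D(K, 6C) = 64; 64 ⊕ 8F = EB.
P[4]: D(K, 28) = 20; 20 ⊕ 6C = 4C.
P[5]: D(K, 2B) = 25; 25 ⊕ 28 = 0D.
P[6]: D(K, AB) = A5; A5 ⊕ 2B = 8E.

P[1] = 22, P[2] = A5, P[3] = EB, P[4] = 4C, P[5] = 0D, P[6] = 8E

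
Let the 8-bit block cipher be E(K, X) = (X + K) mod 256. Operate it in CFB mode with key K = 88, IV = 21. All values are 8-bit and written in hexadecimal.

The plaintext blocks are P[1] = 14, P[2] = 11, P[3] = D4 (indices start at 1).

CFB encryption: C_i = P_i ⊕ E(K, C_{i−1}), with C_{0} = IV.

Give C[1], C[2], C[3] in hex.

C[1]: E(K, 21) = A9; 14 ⊕ A9 = BD.
C[2]: E(K, BD) = 45; 11 ⊕ 45 = 54.
C[3]: E(K, 54) = DC; D4 ⊕ DC = 08.

C[1] = BD, C[2] = 54, C[3] = 08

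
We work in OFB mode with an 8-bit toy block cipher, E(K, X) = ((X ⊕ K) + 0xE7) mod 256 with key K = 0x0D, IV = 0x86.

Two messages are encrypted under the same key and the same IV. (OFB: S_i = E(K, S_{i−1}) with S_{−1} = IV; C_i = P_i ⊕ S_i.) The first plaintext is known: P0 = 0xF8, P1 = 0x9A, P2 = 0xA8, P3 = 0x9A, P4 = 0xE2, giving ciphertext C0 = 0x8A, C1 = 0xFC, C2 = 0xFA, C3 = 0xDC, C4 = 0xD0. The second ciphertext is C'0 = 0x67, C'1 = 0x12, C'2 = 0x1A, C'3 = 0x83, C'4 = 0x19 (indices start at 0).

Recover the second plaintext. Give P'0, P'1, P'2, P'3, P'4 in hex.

P'0 = 0x15, P'1 = 0x74, P'2 = 0x48, P'3 = 0xC5, P'4 = 0x2B

In OFB with a reused IV, both messages share the same keystream S_i, so C_i ⊕ C'_i = P_i ⊕ P'_i and thus P'_i = P_i ⊕ C_i ⊕ C'_i.
P'0: 0xF8 ⊕ 0x8A ⊕ 0x67 = 0x15.
P'1: 0x9A ⊕ 0xFC ⊕ 0x12 = 0x74.
P'2: 0xA8 ⊕ 0xFA ⊕ 0x1A = 0x48.
P'3: 0x9A ⊕ 0xDC ⊕ 0x83 = 0xC5.
P'4: 0xE2 ⊕ 0xD0 ⊕ 0x19 = 0x2B.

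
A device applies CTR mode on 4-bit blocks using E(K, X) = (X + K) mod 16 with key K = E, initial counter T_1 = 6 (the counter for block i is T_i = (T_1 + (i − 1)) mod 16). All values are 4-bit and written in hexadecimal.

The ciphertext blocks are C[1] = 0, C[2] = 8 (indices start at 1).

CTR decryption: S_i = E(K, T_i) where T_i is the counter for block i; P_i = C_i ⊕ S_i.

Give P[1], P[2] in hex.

P[1] = 4, P[2] = D

P[1]: T = 6, S = E(K, T) = 4; 0 ⊕ 4 = 4.
P[2]: T = 7, S = E(K, T) = 5; 8 ⊕ 5 = D.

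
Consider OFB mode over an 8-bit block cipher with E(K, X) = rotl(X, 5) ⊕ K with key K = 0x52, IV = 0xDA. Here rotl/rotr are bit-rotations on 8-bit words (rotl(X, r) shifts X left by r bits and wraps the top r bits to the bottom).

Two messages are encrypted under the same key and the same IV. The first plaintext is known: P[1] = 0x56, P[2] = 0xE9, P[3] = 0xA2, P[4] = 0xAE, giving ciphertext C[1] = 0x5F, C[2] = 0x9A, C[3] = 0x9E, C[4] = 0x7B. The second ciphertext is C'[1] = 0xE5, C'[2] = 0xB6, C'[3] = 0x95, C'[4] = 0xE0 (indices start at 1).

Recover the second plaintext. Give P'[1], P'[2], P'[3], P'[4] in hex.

P'[1] = 0xEC, P'[2] = 0xC5, P'[3] = 0xA9, P'[4] = 0x35

In OFB with a reused IV, both messages share the same keystream S_i, so C_i ⊕ C'_i = P_i ⊕ P'_i and thus P'_i = P_i ⊕ C_i ⊕ C'_i.
P'[1]: 0x56 ⊕ 0x5F ⊕ 0xE5 = 0xEC.
P'[2]: 0xE9 ⊕ 0x9A ⊕ 0xB6 = 0xC5.
P'[3]: 0xA2 ⊕ 0x9E ⊕ 0x95 = 0xA9.
P'[4]: 0xAE ⊕ 0x7B ⊕ 0xE0 = 0x35.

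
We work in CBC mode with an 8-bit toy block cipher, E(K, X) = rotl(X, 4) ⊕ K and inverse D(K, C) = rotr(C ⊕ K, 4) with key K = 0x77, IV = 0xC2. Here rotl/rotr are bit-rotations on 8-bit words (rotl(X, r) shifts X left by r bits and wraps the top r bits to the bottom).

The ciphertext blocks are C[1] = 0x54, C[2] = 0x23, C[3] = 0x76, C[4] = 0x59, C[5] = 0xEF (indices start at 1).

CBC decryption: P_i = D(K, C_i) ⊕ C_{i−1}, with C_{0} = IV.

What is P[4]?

P[4]: D(K, 0x59) = 0xE2; 0xE2 ⊕ 0x76 = 0x94.

P[4] = 0x94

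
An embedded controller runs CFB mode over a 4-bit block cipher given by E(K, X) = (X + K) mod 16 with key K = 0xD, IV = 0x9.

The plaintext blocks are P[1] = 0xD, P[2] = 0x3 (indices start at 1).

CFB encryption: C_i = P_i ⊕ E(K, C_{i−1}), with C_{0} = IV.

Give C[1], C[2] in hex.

C[1] = 0xB, C[2] = 0xB

C[1]: E(K, 0x9) = 0x6; 0xD ⊕ 0x6 = 0xB.
C[2]: E(K, 0xB) = 0x8; 0x3 ⊕ 0x8 = 0xB.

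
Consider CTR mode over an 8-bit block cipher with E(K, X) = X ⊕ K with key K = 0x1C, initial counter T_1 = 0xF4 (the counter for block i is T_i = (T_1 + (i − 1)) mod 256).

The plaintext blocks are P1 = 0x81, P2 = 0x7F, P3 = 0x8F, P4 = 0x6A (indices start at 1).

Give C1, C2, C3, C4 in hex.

CTR encryption: S_i = E(K, T_i) where T_i is the counter for block i; C_i = P_i ⊕ S_i.
C1: T = 0xF4, S = E(K, T) = 0xE8; 0x81 ⊕ 0xE8 = 0x69.
C2: T = 0xF5, S = E(K, T) = 0xE9; 0x7F ⊕ 0xE9 = 0x96.
C3: T = 0xF6, S = E(K, T) = 0xEA; 0x8F ⊕ 0xEA = 0x65.
C4: T = 0xF7, S = E(K, T) = 0xEB; 0x6A ⊕ 0xEB = 0x81.

C1 = 0x69, C2 = 0x96, C3 = 0x65, C4 = 0x81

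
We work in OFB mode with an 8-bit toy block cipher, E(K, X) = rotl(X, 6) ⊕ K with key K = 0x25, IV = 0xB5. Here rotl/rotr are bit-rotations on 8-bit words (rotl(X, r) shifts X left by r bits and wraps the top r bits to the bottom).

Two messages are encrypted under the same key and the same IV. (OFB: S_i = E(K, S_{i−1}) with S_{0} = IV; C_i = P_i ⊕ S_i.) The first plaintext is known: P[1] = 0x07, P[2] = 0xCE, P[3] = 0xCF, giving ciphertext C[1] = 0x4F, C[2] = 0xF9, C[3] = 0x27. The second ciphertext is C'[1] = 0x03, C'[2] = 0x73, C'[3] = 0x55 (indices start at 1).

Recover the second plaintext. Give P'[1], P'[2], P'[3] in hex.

In OFB with a reused IV, both messages share the same keystream S_i, so C_i ⊕ C'_i = P_i ⊕ P'_i and thus P'_i = P_i ⊕ C_i ⊕ C'_i.
P'[1]: 0x07 ⊕ 0x4F ⊕ 0x03 = 0x4B.
P'[2]: 0xCE ⊕ 0xF9 ⊕ 0x73 = 0x44.
P'[3]: 0xCF ⊕ 0x27 ⊕ 0x55 = 0xBD.

P'[1] = 0x4B, P'[2] = 0x44, P'[3] = 0xBD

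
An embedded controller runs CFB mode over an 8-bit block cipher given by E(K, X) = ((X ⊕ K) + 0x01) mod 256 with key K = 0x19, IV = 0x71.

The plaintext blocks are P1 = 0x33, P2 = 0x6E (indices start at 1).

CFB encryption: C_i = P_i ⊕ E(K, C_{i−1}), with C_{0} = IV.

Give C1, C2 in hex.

C1 = 0x5A, C2 = 0x2A

C1: E(K, 0x71) = 0x69; 0x33 ⊕ 0x69 = 0x5A.
C2: E(K, 0x5A) = 0x44; 0x6E ⊕ 0x44 = 0x2A.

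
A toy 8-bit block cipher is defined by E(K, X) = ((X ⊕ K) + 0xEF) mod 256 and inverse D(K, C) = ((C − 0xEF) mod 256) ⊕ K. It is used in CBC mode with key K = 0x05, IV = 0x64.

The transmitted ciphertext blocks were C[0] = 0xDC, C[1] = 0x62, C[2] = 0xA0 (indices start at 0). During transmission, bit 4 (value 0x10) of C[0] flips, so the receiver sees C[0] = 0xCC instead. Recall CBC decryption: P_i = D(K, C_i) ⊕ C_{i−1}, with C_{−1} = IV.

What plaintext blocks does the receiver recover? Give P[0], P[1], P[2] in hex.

Only C[0] changed, to 0xCC. In CBC, a change in C_i garbles P_i and flips the same bit in P_{i+1}. Decrypting the received ciphertext:
P[0]: D(K, 0xCC) = 0xD8; 0xD8 ⊕ 0x64 = 0xBC.
P[1]: D(K, 0x62) = 0x76; 0x76 ⊕ 0xCC = 0xBA.
P[2]: D(K, 0xA0) = 0xB4; 0xB4 ⊕ 0x62 = 0xD6.
Blocks that differ from the original plaintext: P[0], P[1].

P[0] = 0xBC, P[1] = 0xBA, P[2] = 0xD6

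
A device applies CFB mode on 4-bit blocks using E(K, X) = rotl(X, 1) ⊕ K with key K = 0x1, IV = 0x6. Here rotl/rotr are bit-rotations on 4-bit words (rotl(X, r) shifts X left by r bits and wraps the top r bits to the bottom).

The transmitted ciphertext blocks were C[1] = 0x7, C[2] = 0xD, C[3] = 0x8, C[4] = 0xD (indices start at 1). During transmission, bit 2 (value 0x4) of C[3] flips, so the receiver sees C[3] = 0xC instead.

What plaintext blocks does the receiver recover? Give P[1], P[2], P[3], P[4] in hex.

CFB decryption: P_i = C_i ⊕ E(K, C_{i−1}), with C_{0} = IV.
Only C[3] changed, to 0xC. In CFB, a change in C_i flips the same bit in P_i and garbles P_{i+1}. Decrypting the received ciphertext:
P[1]: E(K, 0x6) = 0xD; 0x7 ⊕ 0xD = 0xA.
P[2]: E(K, 0x7) = 0xF; 0xD ⊕ 0xF = 0x2.
P[3]: E(K, 0xD) = 0xA; 0xC ⊕ 0xA = 0x6.
P[4]: E(K, 0xC) = 0x8; 0xD ⊕ 0x8 = 0x5.
Blocks that differ from the original plaintext: P[3], P[4].

P[1] = 0xA, P[2] = 0x2, P[3] = 0x6, P[4] = 0x5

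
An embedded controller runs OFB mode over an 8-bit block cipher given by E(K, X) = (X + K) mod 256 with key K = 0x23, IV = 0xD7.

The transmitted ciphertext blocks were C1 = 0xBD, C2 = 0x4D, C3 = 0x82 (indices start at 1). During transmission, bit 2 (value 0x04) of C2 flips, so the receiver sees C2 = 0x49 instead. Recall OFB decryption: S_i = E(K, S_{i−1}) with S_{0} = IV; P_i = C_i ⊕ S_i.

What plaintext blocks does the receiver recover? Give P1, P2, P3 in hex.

Only C2 changed, to 0x49. In OFB, a change in C_i flips the same bit in P_i only; the keystream is unaffected. Decrypting the received ciphertext:
P1: S = E(K, 0xD7) = 0xFA; 0xBD ⊕ 0xFA = 0x47.
P2: S = E(K, 0xFA) = 0x1D; 0x49 ⊕ 0x1D = 0x54.
P3: S = E(K, 0x1D) = 0x40; 0x82 ⊕ 0x40 = 0xC2.
Blocks that differ from the original plaintext: P2.

P1 = 0x47, P2 = 0x54, P3 = 0xC2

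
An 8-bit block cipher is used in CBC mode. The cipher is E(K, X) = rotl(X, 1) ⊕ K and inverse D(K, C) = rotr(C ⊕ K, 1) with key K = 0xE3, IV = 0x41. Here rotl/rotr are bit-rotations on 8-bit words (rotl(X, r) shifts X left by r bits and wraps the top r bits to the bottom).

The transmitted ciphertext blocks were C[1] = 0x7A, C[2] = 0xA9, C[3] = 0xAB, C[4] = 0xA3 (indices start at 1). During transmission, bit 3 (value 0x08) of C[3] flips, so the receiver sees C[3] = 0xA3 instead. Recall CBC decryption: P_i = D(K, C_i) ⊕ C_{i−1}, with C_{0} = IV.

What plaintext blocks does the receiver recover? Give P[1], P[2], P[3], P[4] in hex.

Only C[3] changed, to 0xA3. In CBC, a change in C_i garbles P_i and flips the same bit in P_{i+1}. Decrypting the received ciphertext:
P[1]: D(K, 0x7A) = 0xCC; 0xCC ⊕ 0x41 = 0x8D.
P[2]: D(K, 0xA9) = 0x25; 0x25 ⊕ 0x7A = 0x5F.
P[3]: D(K, 0xA3) = 0x20; 0x20 ⊕ 0xA9 = 0x89.
P[4]: D(K, 0xA3) = 0x20; 0x20 ⊕ 0xA3 = 0x83.
Blocks that differ from the original plaintext: P[3], P[4].

P[1] = 0x8D, P[2] = 0x5F, P[3] = 0x89, P[4] = 0x83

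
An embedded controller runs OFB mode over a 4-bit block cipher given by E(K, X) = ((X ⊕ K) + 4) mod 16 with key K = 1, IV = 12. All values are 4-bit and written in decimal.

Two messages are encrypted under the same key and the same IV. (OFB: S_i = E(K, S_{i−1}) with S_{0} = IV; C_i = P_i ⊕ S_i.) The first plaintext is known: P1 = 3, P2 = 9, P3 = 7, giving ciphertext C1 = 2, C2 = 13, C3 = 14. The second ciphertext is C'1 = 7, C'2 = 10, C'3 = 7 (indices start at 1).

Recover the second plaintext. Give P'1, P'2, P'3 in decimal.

In OFB with a reused IV, both messages share the same keystream S_i, so C_i ⊕ C'_i = P_i ⊕ P'_i and thus P'_i = P_i ⊕ C_i ⊕ C'_i.
P'1: 3 ⊕ 2 ⊕ 7 = 6.
P'2: 9 ⊕ 13 ⊕ 10 = 14.
P'3: 7 ⊕ 14 ⊕ 7 = 14.

P'1 = 6, P'2 = 14, P'3 = 14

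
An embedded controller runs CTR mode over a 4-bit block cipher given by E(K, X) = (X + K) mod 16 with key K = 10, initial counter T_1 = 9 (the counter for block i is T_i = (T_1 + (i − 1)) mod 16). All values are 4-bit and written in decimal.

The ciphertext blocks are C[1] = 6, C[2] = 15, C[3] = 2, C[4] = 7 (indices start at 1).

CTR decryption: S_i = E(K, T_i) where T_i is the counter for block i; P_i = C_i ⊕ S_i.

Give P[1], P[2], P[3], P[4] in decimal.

P[1] = 5, P[2] = 11, P[3] = 7, P[4] = 1

P[1]: T = 9, S = E(K, T) = 3; 6 ⊕ 3 = 5.
P[2]: T = 10, S = E(K, T) = 4; 15 ⊕ 4 = 11.
P[3]: T = 11, S = E(K, T) = 5; 2 ⊕ 5 = 7.
P[4]: T = 12, S = E(K, T) = 6; 7 ⊕ 6 = 1.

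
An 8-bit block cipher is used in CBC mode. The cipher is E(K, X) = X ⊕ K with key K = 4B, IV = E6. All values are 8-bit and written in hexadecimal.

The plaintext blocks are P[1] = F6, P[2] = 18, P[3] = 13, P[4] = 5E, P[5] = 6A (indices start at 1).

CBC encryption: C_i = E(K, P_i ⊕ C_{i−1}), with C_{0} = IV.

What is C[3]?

C[3] = 50

C[1]: P[1] ⊕ E6 = 10; E(K, 10) = 5B.
C[2]: P[2] ⊕ 5B = 43; E(K, 43) = 08.
C[3]: P[3] ⊕ 08 = 1B; E(K, 1B) = 50.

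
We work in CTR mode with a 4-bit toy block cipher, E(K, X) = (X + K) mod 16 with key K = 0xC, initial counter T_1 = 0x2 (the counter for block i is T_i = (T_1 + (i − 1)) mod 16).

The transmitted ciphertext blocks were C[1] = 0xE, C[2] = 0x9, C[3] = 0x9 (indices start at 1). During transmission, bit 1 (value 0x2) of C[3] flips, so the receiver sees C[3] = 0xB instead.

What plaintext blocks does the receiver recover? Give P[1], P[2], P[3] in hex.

CTR decryption: S_i = E(K, T_i) where T_i is the counter for block i; P_i = C_i ⊕ S_i.
Only C[3] changed, to 0xB. In CTR, a change in C_i flips the same bit in P_i only; the keystream is unaffected. Decrypting the received ciphertext:
P[1]: T = 0x2, S = E(K, T) = 0xE; 0xE ⊕ 0xE = 0x0.
P[2]: T = 0x3, S = E(K, T) = 0xF; 0x9 ⊕ 0xF = 0x6.
P[3]: T = 0x4, S = E(K, T) = 0x0; 0xB ⊕ 0x0 = 0xB.
Blocks that differ from the original plaintext: P[3].

P[1] = 0x0, P[2] = 0x6, P[3] = 0xB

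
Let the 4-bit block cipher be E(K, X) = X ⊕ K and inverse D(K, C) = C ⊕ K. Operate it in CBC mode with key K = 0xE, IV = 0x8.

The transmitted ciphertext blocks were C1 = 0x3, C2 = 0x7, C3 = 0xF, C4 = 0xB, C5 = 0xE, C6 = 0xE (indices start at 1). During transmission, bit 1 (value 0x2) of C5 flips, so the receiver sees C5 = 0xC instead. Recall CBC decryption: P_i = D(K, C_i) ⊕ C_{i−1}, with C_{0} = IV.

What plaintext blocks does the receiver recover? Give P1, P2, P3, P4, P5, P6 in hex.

P1 = 0x5, P2 = 0xA, P3 = 0x6, P4 = 0xA, P5 = 0x9, P6 = 0xC

Only C5 changed, to 0xC. In CBC, a change in C_i garbles P_i and flips the same bit in P_{i+1}. Decrypting the received ciphertext:
P1: D(K, 0x3) = 0xD; 0xD ⊕ 0x8 = 0x5.
P2: D(K, 0x7) = 0x9; 0x9 ⊕ 0x3 = 0xA.
P3: D(K, 0xF) = 0x1; 0x1 ⊕ 0x7 = 0x6.
P4: D(K, 0xB) = 0x5; 0x5 ⊕ 0xF = 0xA.
P5: D(K, 0xC) = 0x2; 0x2 ⊕ 0xB = 0x9.
P6: D(K, 0xE) = 0x0; 0x0 ⊕ 0xC = 0xC.
Blocks that differ from the original plaintext: P5, P6.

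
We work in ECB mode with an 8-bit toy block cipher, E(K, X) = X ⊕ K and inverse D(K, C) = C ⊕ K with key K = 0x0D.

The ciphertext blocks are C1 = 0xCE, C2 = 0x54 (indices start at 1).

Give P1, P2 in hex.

P1 = 0xC3, P2 = 0x59

ECB decryption: P_i = D(K, C_i).
P1: D(K, 0xCE) = 0xC3.
P2: D(K, 0x54) = 0x59.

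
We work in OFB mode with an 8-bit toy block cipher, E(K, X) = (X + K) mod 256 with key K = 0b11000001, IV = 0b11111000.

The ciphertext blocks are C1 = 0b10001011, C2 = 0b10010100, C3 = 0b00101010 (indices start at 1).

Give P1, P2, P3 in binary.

OFB decryption: S_i = E(K, S_{i−1}) with S_{0} = IV; P_i = C_i ⊕ S_i.
P1: S = E(K, 0b11111000) = 0b10111001; 0b10001011 ⊕ 0b10111001 = 0b00110010.
P2: S = E(K, 0b10111001) = 0b01111010; 0b10010100 ⊕ 0b01111010 = 0b11101110.
P3: S = E(K, 0b01111010) = 0b00111011; 0b00101010 ⊕ 0b00111011 = 0b00010001.

P1 = 0b00110010, P2 = 0b11101110, P3 = 0b00010001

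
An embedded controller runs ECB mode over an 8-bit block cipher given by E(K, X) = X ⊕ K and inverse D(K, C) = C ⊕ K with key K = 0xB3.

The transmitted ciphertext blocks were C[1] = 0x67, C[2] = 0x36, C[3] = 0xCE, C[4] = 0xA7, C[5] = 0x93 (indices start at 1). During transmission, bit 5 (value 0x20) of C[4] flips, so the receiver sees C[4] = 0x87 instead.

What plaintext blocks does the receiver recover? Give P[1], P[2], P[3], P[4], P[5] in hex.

P[1] = 0xD4, P[2] = 0x85, P[3] = 0x7D, P[4] = 0x34, P[5] = 0x20

ECB decryption: P_i = D(K, C_i).
Only C[4] changed, to 0x87. In ECB, a change in C_i affects only P_i. Decrypting the received ciphertext:
P[1]: D(K, 0x67) = 0xD4.
P[2]: D(K, 0x36) = 0x85.
P[3]: D(K, 0xCE) = 0x7D.
P[4]: D(K, 0x87) = 0x34.
P[5]: D(K, 0x93) = 0x20.
Blocks that differ from the original plaintext: P[4].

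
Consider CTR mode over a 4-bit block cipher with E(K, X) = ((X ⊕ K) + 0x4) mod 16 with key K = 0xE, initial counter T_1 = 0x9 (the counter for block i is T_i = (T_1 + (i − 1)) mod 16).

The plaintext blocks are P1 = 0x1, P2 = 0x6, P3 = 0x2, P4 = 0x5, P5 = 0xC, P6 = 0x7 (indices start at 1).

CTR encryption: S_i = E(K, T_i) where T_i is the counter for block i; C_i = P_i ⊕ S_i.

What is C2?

C2 = 0xE

C1: T = 0x9, S = E(K, T) = 0xB; 0x1 ⊕ 0xB = 0xA.
C2: T = 0xA, S = E(K, T) = 0x8; 0x6 ⊕ 0x8 = 0xE.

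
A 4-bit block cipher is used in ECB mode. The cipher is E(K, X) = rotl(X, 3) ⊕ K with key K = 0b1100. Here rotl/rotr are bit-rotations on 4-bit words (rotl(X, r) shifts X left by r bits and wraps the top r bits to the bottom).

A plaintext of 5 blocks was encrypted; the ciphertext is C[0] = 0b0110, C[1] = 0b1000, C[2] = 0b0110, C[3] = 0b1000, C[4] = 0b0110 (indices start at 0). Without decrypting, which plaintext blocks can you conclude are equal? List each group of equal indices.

P[0] = P[2] = P[4]; P[1] = P[3]

ECB encrypts each block independently with the same key, so equal ciphertext blocks imply equal plaintext blocks.
C[0] = C[2] = C[4] = 0b0110, so P[0] = P[2] = P[4].
C[1] = C[3] = 0b1000, so P[1] = P[3].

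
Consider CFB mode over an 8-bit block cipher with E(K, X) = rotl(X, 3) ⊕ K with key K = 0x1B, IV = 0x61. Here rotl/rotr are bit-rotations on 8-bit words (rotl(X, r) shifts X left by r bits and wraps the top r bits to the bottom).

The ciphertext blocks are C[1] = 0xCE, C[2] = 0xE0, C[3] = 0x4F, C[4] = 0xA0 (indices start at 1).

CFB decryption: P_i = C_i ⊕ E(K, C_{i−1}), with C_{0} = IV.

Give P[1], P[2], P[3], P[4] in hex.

P[1] = 0xDE, P[2] = 0x8D, P[3] = 0x53, P[4] = 0xC1

P[1]: E(K, 0x61) = 0x10; 0xCE ⊕ 0x10 = 0xDE.
P[2]: E(K, 0xCE) = 0x6D; 0xE0 ⊕ 0x6D = 0x8D.
P[3]: E(K, 0xE0) = 0x1C; 0x4F ⊕ 0x1C = 0x53.
P[4]: E(K, 0x4F) = 0x61; 0xA0 ⊕ 0x61 = 0xC1.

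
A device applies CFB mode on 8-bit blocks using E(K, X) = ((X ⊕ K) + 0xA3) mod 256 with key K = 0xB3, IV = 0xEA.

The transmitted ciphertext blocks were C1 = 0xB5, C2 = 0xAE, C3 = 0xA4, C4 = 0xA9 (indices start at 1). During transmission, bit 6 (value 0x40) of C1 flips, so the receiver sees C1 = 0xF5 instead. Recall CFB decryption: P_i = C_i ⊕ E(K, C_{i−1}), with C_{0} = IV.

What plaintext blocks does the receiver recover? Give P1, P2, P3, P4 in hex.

P1 = 0x09, P2 = 0x47, P3 = 0x64, P4 = 0x13

Only C1 changed, to 0xF5. In CFB, a change in C_i flips the same bit in P_i and garbles P_{i+1}. Decrypting the received ciphertext:
P1: E(K, 0xEA) = 0xFC; 0xF5 ⊕ 0xFC = 0x09.
P2: E(K, 0xF5) = 0xE9; 0xAE ⊕ 0xE9 = 0x47.
P3: E(K, 0xAE) = 0xC0; 0xA4 ⊕ 0xC0 = 0x64.
P4: E(K, 0xA4) = 0xBA; 0xA9 ⊕ 0xBA = 0x13.
Blocks that differ from the original plaintext: P1, P2.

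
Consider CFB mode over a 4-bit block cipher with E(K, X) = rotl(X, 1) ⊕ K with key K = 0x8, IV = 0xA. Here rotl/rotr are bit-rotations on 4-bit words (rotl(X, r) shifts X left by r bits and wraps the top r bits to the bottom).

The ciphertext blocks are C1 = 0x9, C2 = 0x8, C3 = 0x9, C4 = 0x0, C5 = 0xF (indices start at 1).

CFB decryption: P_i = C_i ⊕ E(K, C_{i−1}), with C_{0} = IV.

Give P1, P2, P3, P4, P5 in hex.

P1: E(K, 0xA) = 0xD; 0x9 ⊕ 0xD = 0x4.
P2: E(K, 0x9) = 0xB; 0x8 ⊕ 0xB = 0x3.
P3: E(K, 0x8) = 0x9; 0x9 ⊕ 0x9 = 0x0.
P4: E(K, 0x9) = 0xB; 0x0 ⊕ 0xB = 0xB.
P5: E(K, 0x0) = 0x8; 0xF ⊕ 0x8 = 0x7.

P1 = 0x4, P2 = 0x3, P3 = 0x0, P4 = 0xB, P5 = 0x7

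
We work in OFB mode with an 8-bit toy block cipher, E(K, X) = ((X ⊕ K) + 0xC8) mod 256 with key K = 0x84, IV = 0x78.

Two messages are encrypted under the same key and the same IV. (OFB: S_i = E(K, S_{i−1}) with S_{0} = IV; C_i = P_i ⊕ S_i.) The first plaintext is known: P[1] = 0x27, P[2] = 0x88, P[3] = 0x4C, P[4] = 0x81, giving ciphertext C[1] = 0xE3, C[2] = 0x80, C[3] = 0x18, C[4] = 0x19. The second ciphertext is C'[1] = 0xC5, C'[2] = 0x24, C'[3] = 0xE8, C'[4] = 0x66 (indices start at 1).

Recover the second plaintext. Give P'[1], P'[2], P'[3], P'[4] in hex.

P'[1] = 0x01, P'[2] = 0x2C, P'[3] = 0xBC, P'[4] = 0xFE

In OFB with a reused IV, both messages share the same keystream S_i, so C_i ⊕ C'_i = P_i ⊕ P'_i and thus P'_i = P_i ⊕ C_i ⊕ C'_i.
P'[1]: 0x27 ⊕ 0xE3 ⊕ 0xC5 = 0x01.
P'[2]: 0x88 ⊕ 0x80 ⊕ 0x24 = 0x2C.
P'[3]: 0x4C ⊕ 0x18 ⊕ 0xE8 = 0xBC.
P'[4]: 0x81 ⊕ 0x19 ⊕ 0x66 = 0xFE.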